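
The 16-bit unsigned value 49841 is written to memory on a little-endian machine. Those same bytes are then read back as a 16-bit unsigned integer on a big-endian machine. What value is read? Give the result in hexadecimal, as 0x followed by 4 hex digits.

49841 in 16-bit hexadecimal is 0xC2B1.
Stored little-endian, the bytes at ascending addresses are B1 C2.
Read back as big-endian, the last byte is least significant, giving 0xB1C2.

0xB1C2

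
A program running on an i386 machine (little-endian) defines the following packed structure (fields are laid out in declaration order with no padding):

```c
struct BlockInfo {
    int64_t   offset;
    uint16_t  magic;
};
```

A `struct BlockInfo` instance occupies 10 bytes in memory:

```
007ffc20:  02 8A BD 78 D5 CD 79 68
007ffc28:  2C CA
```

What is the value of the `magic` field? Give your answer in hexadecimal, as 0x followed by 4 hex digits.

`magic` follows `offset` (8 bytes), so it starts at byte offset 8 and occupies 2 bytes.
Bytes at offsets 8..9: 2C CA.
Little-endian: lowest address holds the least-significant byte.
Reassemble most-significant byte first: CA 2C → 0xCA2C.

0xCA2C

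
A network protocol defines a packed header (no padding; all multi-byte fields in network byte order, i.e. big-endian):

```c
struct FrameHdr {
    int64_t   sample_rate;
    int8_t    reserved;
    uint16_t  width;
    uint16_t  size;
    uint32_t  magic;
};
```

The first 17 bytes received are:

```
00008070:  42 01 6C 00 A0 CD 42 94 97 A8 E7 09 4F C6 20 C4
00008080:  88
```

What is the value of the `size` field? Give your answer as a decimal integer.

`size` follows `sample_rate` (8 B), `reserved` (1 B), `width` (2 B), so it starts at offset 8 + 1 + 2 = 11 and occupies 2 bytes.
Bytes at offsets 11..12: 09 4F.
In big-endian order the high byte comes first in memory.
The bytes are already most-significant first: 0x094F.
0x094F = 2383.

2383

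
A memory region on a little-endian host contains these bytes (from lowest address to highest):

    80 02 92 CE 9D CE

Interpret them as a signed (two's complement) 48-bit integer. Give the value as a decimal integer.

-54297805847936

Little-endian: lowest address holds the least-significant byte.
Reassemble most-significant byte first: CE 9D CE 92 02 80 → 0xCE9DCE920280.
Top bit is set, so as a signed 48-bit value this is 0xCE9DCE920280 − 2^48 = -54297805847936.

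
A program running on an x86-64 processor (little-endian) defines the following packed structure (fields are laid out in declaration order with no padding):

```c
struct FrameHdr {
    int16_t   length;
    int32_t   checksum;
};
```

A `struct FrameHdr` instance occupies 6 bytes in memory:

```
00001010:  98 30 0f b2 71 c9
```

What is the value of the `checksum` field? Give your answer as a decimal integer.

-915295729

`checksum` follows `length` (2 bytes), so it starts at byte offset 2 and occupies 4 bytes.
Bytes at offsets 2..5: 0F B2 71 C9.
In little-endian order the low byte comes first in memory.
Reassemble most-significant byte first: C9 71 B2 0F → 0xC971B20F.
Top bit is set, so as a signed 32-bit value this is 0xC971B20F − 2^32 = -915295729.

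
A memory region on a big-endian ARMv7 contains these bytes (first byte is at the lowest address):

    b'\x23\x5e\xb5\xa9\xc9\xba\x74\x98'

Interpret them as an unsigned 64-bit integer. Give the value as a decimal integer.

2548674179976819864

Big-endian stores the most-significant byte at the lowest address.
The bytes are already most-significant first: 0x235EB5A9C9BA7498.
0x235EB5A9C9BA7498 = 2548674179976819864.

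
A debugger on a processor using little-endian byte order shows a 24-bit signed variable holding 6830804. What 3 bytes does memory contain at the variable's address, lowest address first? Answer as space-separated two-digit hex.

D4 3A 68

6830804 in hexadecimal, padded to 24 bits, is 0x683AD4.
Split into bytes (most-significant first): 68 3A D4.
In little-endian order the low byte comes first in memory.
So at ascending addresses the bytes are D4 3A 68.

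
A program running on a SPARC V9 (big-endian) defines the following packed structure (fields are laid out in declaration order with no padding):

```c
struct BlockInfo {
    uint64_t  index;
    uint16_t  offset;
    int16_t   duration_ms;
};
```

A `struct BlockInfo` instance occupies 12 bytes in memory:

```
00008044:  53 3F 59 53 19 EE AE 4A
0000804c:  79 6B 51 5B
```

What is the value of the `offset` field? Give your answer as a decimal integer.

`offset` follows `index` (8 bytes), so it starts at byte offset 8 and occupies 2 bytes.
Bytes at offsets 8..9: 79 6B.
Big-endian: lowest address holds the most-significant byte.
The bytes are already most-significant first: 0x796B.
0x796B = 31083.

31083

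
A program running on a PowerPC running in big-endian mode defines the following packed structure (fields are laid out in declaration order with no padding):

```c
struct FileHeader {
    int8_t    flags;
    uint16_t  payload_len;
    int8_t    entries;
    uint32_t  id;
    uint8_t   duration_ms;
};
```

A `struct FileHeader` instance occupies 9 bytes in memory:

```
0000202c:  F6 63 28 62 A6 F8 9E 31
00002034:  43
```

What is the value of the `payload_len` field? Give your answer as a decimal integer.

`payload_len` follows `flags` (1 byte), so it starts at byte offset 1 and occupies 2 bytes.
Bytes at offsets 1..2: 63 28.
Big-endian stores the most-significant byte at the lowest address.
The bytes are already most-significant first: 0x6328.
0x6328 = 25384.

25384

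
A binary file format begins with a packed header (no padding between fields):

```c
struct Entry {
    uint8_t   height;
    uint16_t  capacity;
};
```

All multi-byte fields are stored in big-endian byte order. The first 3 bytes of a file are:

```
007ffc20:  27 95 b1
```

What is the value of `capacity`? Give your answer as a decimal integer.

38321

`capacity` follows `height` (1 byte), so it starts at byte offset 1 and occupies 2 bytes.
Bytes at offsets 1..2: 95 B1.
Big-endian stores the most-significant byte at the lowest address.
The bytes are already most-significant first: 0x95B1.
0x95B1 = 38321.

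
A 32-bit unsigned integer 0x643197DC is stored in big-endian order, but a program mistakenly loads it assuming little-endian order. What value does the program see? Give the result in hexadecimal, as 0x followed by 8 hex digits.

0xDC973164

Stored big-endian, the bytes at ascending addresses are 64 31 97 DC.
Read back as little-endian, the first byte is least significant, giving 0xDC973164.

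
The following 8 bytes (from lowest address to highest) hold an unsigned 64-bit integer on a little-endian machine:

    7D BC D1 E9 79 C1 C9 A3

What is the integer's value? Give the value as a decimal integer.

Little-endian: lowest address holds the least-significant byte.
Reassemble most-significant byte first: A3 C9 C1 79 E9 D1 BC 7D → 0xA3C9C179E9D1BC7D.
0xA3C9C179E9D1BC7D = 11802177027859135613.

11802177027859135613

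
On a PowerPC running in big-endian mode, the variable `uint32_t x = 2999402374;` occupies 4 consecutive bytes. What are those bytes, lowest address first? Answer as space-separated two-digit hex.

2999402374 in hexadecimal, padded to 32 bits, is 0xB2C73F86.
Split into bytes (most-significant first): B2 C7 3F 86.
Big-endian stores the most-significant byte at the lowest address.
So the memory order matches the most-significant-first order: B2 C7 3F 86.

B2 C7 3F 86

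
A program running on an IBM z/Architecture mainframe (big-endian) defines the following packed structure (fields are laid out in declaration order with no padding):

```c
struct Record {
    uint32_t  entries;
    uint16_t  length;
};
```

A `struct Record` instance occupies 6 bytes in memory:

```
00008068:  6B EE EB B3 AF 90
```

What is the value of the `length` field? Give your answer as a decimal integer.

44944

`length` follows `entries` (4 bytes), so it starts at byte offset 4 and occupies 2 bytes.
Bytes at offsets 4..5: AF 90.
Big-endian: lowest address holds the most-significant byte.
The bytes are already most-significant first: 0xAF90.
0xAF90 = 44944.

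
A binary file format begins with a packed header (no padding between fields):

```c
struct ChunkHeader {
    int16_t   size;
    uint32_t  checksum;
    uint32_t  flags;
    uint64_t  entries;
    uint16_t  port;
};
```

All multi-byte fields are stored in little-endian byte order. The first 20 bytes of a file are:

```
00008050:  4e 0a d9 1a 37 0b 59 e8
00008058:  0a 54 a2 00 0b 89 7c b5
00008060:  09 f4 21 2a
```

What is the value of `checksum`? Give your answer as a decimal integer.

`checksum` follows `size` (2 bytes), so it starts at byte offset 2 and occupies 4 bytes.
Bytes at offsets 2..5: D9 1A 37 0B.
Little-endian: lowest address holds the least-significant byte.
Reassemble most-significant byte first: 0B 37 1A D9 → 0x0B371AD9.
0x0B371AD9 = 188160729.

188160729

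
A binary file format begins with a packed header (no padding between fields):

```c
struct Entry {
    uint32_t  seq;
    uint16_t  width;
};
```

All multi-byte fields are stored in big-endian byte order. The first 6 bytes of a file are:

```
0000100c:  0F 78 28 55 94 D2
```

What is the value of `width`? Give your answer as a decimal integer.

`width` follows `seq` (4 bytes), so it starts at byte offset 4 and occupies 2 bytes.
Bytes at offsets 4..5: 94 D2.
Big-endian stores the most-significant byte at the lowest address.
The bytes are already most-significant first: 0x94D2.
0x94D2 = 38098.

38098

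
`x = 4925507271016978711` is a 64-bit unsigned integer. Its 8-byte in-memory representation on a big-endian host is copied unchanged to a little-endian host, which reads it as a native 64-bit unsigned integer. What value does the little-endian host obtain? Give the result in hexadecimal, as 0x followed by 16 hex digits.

0x1719923BC4EA5A44

4925507271016978711 in 64-bit hexadecimal is 0x445AEAC43B921917.
Stored big-endian, the bytes at ascending addresses are 44 5A EA C4 3B 92 19 17.
Read back as little-endian, the first byte is least significant, giving 0x1719923BC4EA5A44.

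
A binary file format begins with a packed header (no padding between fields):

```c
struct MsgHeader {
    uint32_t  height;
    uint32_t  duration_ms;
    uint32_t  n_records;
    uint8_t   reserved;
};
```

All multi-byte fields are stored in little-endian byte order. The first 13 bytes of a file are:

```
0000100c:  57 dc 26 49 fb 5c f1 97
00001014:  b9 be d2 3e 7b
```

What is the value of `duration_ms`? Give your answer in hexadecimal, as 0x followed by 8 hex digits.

`duration_ms` follows `height` (4 bytes), so it starts at byte offset 4 and occupies 4 bytes.
Bytes at offsets 4..7: FB 5C F1 97.
Little-endian stores the least-significant byte at the lowest address.
Reassemble most-significant byte first: 97 F1 5C FB → 0x97F15CFB.

0x97F15CFB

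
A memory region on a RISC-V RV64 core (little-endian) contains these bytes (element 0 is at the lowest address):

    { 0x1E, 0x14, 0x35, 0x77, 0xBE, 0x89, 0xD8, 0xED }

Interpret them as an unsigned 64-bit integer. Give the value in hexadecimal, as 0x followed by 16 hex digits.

0xEDD889BE7735141E

In little-endian order the low byte comes first in memory.
Reassemble most-significant byte first: ED D8 89 BE 77 35 14 1E → 0xEDD889BE7735141E.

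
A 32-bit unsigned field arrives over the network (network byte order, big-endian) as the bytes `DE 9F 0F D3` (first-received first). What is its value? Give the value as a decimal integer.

Big-endian: lowest address holds the most-significant byte.
The bytes are already most-significant first: 0xDE9F0FD3.
0xDE9F0FD3 = 3734966227.

3734966227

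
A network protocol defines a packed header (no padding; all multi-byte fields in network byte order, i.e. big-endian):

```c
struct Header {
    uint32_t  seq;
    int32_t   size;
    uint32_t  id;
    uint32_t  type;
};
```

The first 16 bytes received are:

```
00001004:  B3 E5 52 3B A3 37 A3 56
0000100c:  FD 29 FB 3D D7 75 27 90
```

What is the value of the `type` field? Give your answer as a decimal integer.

`type` follows `seq` (4 B), `size` (4 B), `id` (4 B), so it starts at offset 4 + 4 + 4 = 12 and occupies 4 bytes.
Bytes at offsets 12..15: D7 75 27 90.
Big-endian stores the most-significant byte at the lowest address.
The bytes are already most-significant first: 0xD7752790.
0xD7752790 = 3614779280.

3614779280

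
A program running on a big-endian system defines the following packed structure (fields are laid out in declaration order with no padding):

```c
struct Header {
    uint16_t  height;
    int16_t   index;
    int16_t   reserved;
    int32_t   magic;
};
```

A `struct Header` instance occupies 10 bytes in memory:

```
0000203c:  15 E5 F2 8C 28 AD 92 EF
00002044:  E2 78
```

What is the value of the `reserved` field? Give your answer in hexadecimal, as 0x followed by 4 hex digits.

0x28AD

`reserved` follows `height` (2 B), `index` (2 B), so it starts at offset 2 + 2 = 4 and occupies 2 bytes.
Bytes at offsets 4..5: 28 AD.
In big-endian order the high byte comes first in memory.
The bytes are already most-significant first: 0x28AD.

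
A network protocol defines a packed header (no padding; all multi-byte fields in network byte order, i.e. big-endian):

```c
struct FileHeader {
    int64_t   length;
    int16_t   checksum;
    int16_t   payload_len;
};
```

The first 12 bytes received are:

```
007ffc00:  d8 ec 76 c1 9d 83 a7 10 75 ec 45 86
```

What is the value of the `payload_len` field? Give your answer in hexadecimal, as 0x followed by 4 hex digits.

0x4586

`payload_len` follows `length` (8 B), `checksum` (2 B), so it starts at offset 8 + 2 = 10 and occupies 2 bytes.
Bytes at offsets 10..11: 45 86.
Big-endian stores the most-significant byte at the lowest address.
The bytes are already most-significant first: 0x4586.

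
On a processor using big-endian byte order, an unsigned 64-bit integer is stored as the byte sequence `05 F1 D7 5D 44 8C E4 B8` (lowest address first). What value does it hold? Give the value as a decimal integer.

In big-endian order the high byte comes first in memory.
The bytes are already most-significant first: 0x05F1D75D448CE4B8.
0x05F1D75D448CE4B8 = 428360235158922424.

428360235158922424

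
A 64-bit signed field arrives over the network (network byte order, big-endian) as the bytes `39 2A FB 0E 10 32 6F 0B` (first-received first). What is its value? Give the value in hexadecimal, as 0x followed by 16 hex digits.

In big-endian order the high byte comes first in memory.
The bytes are already most-significant first: 0x392AFB0E10326F0B.

0x392AFB0E10326F0B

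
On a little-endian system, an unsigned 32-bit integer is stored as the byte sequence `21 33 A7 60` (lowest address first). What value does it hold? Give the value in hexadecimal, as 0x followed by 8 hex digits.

0x60A73321

Little-endian: lowest address holds the least-significant byte.
Reassemble most-significant byte first: 60 A7 33 21 → 0x60A73321.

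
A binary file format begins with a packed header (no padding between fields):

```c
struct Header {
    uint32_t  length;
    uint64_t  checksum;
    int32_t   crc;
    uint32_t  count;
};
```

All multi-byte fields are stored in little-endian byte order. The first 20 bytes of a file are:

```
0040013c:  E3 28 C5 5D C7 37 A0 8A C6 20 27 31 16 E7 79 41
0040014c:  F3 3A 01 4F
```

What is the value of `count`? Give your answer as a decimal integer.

`count` follows `length` (4 B), `checksum` (8 B), `crc` (4 B), so it starts at offset 4 + 8 + 4 = 16 and occupies 4 bytes.
Bytes at offsets 16..19: F3 3A 01 4F.
In little-endian order the low byte comes first in memory.
Reassemble most-significant byte first: 4F 01 3A F3 → 0x4F013AF3.
0x4F013AF3 = 1325480691.

1325480691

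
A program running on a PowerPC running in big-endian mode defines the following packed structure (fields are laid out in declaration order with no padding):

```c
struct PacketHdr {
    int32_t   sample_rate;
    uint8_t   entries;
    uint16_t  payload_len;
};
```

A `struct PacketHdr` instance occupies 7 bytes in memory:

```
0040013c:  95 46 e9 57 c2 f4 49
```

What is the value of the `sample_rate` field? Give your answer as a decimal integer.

`sample_rate` is the first field, at byte offset 0, occupying 4 bytes.
Bytes at offsets 0..3: 95 46 E9 57.
In big-endian order the high byte comes first in memory.
The bytes are already most-significant first: 0x9546E957.
Top bit is set, so as a signed 32-bit value this is 0x9546E957 − 2^32 = -1790514857.

-1790514857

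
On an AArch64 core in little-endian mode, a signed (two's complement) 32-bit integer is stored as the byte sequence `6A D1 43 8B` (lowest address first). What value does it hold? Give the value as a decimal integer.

-1958489750

In little-endian order the low byte comes first in memory.
Reassemble most-significant byte first: 8B 43 D1 6A → 0x8B43D16A.
Top bit is set, so as a signed 32-bit value this is 0x8B43D16A − 2^32 = -1958489750.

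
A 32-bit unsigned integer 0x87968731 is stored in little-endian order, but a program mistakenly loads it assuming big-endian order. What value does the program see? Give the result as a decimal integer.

830969479

Stored little-endian, the bytes at ascending addresses are 31 87 96 87.
Read back as big-endian, the last byte is least significant, giving 0x31879687.
0x31879687 = 830969479.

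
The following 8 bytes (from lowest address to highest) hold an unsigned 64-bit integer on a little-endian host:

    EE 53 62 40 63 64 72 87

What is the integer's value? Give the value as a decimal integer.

9759973719910011886

In little-endian order the low byte comes first in memory.
Reassemble most-significant byte first: 87 72 64 63 40 62 53 EE → 0x87726463406253EE.
0x87726463406253EE = 9759973719910011886.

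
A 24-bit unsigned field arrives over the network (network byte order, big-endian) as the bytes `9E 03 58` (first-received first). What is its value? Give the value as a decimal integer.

10355544

In big-endian order the high byte comes first in memory.
The bytes are already most-significant first: 0x9E0358.
0x9E0358 = 10355544.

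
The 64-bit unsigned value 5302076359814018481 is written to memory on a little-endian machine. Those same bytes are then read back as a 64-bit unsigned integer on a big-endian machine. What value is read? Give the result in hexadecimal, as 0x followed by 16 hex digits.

0xB1F5B58E5BC29449

5302076359814018481 in 64-bit hexadecimal is 0x4994C25B8EB5F5B1.
Stored little-endian, the bytes at ascending addresses are B1 F5 B5 8E 5B C2 94 49.
Read back as big-endian, the last byte is least significant, giving 0xB1F5B58E5BC29449.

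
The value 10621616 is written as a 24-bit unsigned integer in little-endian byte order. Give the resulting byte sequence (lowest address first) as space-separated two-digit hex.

10621616 in hexadecimal, padded to 24 bits, is 0xA212B0.
Split into bytes (most-significant first): A2 12 B0.
Little-endian: lowest address holds the least-significant byte.
So at ascending addresses the bytes are B0 12 A2.

B0 12 A2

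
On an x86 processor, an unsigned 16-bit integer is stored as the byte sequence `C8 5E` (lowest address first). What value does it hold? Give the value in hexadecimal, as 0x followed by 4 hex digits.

Little-endian: lowest address holds the least-significant byte.
Reassemble most-significant byte first: 5E C8 → 0x5EC8.

0x5EC8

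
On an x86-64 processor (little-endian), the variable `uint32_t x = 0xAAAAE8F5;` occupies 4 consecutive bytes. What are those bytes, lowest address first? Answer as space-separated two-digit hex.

Split into bytes (most-significant first): AA AA E8 F5.
Little-endian stores the least-significant byte at the lowest address.
So at ascending addresses the bytes are F5 E8 AA AA.

F5 E8 AA AA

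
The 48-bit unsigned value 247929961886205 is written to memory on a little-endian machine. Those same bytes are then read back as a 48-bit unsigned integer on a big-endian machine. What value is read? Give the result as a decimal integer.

247929961886205 in 48-bit hexadecimal is 0xE17DB14EB1FD.
Stored little-endian, the bytes at ascending addresses are FD B1 4E B1 7D E1.
Read back as big-endian, the last byte is least significant, giving 0xFDB14EB17DE1.
0xFDB14EB17DE1 = 278937971293665.

278937971293665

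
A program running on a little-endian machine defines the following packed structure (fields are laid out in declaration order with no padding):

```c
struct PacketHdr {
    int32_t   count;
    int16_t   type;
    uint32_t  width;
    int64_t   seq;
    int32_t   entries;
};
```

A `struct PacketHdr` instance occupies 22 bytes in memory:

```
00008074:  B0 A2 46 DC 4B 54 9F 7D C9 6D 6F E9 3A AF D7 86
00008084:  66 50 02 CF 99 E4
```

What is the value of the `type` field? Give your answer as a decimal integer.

21579

`type` follows `count` (4 bytes), so it starts at byte offset 4 and occupies 2 bytes.
Bytes at offsets 4..5: 4B 54.
In little-endian order the low byte comes first in memory.
Reassemble most-significant byte first: 54 4B → 0x544B.
0x544B = 21579.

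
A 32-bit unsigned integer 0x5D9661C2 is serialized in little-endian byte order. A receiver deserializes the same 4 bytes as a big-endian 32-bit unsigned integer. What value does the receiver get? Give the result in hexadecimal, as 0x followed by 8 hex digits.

Stored little-endian, the bytes at ascending addresses are C2 61 96 5D.
Read back as big-endian, the last byte is least significant, giving 0xC261965D.

0xC261965D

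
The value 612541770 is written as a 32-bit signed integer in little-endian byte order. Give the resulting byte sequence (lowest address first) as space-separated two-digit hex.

4A A5 82 24

612541770 in hexadecimal, padded to 32 bits, is 0x2482A54A.
Split into bytes (most-significant first): 24 82 A5 4A.
Little-endian: lowest address holds the least-significant byte.
So at ascending addresses the bytes are 4A A5 82 24.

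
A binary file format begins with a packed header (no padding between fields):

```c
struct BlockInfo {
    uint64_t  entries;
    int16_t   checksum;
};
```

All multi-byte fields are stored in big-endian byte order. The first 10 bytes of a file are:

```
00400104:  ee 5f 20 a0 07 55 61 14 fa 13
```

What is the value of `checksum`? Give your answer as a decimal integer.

-1517

`checksum` follows `entries` (8 bytes), so it starts at byte offset 8 and occupies 2 bytes.
Bytes at offsets 8..9: FA 13.
In big-endian order the high byte comes first in memory.
The bytes are already most-significant first: 0xFA13.
Top bit is set, so as a signed 16-bit value this is 0xFA13 − 2^16 = -1517.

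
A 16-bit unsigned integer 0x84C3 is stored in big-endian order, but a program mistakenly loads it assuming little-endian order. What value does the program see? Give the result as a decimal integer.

50052

Stored big-endian, the bytes at ascending addresses are 84 C3.
Read back as little-endian, the first byte is least significant, giving 0xC384.
0xC384 = 50052.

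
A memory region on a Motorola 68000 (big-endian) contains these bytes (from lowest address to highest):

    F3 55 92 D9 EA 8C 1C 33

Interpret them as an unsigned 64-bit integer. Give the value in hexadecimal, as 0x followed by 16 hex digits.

Big-endian: lowest address holds the most-significant byte.
The bytes are already most-significant first: 0xF35592D9EA8C1C33.

0xF35592D9EA8C1C33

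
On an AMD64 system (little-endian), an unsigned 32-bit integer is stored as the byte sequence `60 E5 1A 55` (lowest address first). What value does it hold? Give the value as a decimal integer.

In little-endian order the low byte comes first in memory.
Reassemble most-significant byte first: 55 1A E5 60 → 0x551AE560.
0x551AE560 = 1427826016.

1427826016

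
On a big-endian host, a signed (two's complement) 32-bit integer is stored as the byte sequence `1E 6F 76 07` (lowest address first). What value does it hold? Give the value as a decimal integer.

510621191

Big-endian: lowest address holds the most-significant byte.
The bytes are already most-significant first: 0x1E6F7607.
0x1E6F7607 = 510621191.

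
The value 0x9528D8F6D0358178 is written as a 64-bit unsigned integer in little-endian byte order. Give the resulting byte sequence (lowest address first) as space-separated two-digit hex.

78 81 35 D0 F6 D8 28 95

Split into bytes (most-significant first): 95 28 D8 F6 D0 35 81 78.
Little-endian: lowest address holds the least-significant byte.
So at ascending addresses the bytes are 78 81 35 D0 F6 D8 28 95.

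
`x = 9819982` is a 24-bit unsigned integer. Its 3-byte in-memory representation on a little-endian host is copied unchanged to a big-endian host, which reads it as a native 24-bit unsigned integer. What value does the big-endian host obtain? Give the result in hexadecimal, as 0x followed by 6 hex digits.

9819982 in 24-bit hexadecimal is 0x95D74E.
Stored little-endian, the bytes at ascending addresses are 4E D7 95.
Read back as big-endian, the last byte is least significant, giving 0x4ED795.

0x4ED795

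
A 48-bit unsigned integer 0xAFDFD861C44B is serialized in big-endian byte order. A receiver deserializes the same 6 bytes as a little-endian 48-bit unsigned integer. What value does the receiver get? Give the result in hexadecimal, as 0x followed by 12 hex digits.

Stored big-endian, the bytes at ascending addresses are AF DF D8 61 C4 4B.
Read back as little-endian, the first byte is least significant, giving 0x4BC461D8DFAF.

0x4BC461D8DFAF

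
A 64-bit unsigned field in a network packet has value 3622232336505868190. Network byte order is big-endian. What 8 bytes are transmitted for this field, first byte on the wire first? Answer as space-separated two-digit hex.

3622232336505868190 in hexadecimal, padded to 64 bits, is 0x3244C11E5F5D8F9E.
Split into bytes (most-significant first): 32 44 C1 1E 5F 5D 8F 9E.
Big-endian: lowest address holds the most-significant byte.
So the memory order matches the most-significant-first order: 32 44 C1 1E 5F 5D 8F 9E.

32 44 C1 1E 5F 5D 8F 9E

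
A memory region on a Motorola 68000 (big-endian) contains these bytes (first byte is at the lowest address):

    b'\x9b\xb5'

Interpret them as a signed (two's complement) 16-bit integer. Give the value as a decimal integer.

-25675

In big-endian order the high byte comes first in memory.
The bytes are already most-significant first: 0x9BB5.
Top bit is set, so as a signed 16-bit value this is 0x9BB5 − 2^16 = -25675.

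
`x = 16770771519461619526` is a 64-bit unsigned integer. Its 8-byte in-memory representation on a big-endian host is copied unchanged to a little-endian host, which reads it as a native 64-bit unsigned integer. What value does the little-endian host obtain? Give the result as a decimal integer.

16770771519461619526 in 64-bit hexadecimal is 0xE8BDBFD772BF7746.
Stored big-endian, the bytes at ascending addresses are E8 BD BF D7 72 BF 77 46.
Read back as little-endian, the first byte is least significant, giving 0x4677BF72D7BFBDE8.
0x4677BF72D7BFBDE8 = 5077737604850367976.

5077737604850367976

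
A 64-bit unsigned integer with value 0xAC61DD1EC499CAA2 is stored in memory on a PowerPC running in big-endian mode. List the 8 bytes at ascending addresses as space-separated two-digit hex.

AC 61 DD 1E C4 99 CA A2

Split into bytes (most-significant first): AC 61 DD 1E C4 99 CA A2.
In big-endian order the high byte comes first in memory.
So the memory order matches the most-significant-first order: AC 61 DD 1E C4 99 CA A2.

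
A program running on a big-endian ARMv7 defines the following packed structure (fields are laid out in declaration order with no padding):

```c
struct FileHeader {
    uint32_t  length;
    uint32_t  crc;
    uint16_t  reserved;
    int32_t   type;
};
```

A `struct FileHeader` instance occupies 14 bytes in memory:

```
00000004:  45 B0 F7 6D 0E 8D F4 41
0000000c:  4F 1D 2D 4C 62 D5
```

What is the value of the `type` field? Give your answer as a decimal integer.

`type` follows `length` (4 B), `crc` (4 B), `reserved` (2 B), so it starts at offset 4 + 4 + 2 = 10 and occupies 4 bytes.
Bytes at offsets 10..13: 2D 4C 62 D5.
In big-endian order the high byte comes first in memory.
The bytes are already most-significant first: 0x2D4C62D5.
0x2D4C62D5 = 759980757.

759980757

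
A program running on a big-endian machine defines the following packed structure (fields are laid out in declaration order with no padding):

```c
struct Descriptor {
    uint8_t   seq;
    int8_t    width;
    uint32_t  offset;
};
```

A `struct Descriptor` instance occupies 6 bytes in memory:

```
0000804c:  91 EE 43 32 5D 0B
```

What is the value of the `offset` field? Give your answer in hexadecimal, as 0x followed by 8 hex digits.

0x43325D0B

`offset` follows `seq` (1 B), `width` (1 B), so it starts at offset 1 + 1 = 2 and occupies 4 bytes.
Bytes at offsets 2..5: 43 32 5D 0B.
In big-endian order the high byte comes first in memory.
The bytes are already most-significant first: 0x43325D0B.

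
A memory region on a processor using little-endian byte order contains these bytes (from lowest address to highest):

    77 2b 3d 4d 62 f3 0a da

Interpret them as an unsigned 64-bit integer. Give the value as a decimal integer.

15711637853563595639

In little-endian order the low byte comes first in memory.
Reassemble most-significant byte first: DA 0A F3 62 4D 3D 2B 77 → 0xDA0AF3624D3D2B77.
0xDA0AF3624D3D2B77 = 15711637853563595639.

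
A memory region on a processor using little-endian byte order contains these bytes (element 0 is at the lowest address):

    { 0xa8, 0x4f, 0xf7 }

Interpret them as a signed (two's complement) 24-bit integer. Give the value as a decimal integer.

-569432

Little-endian stores the least-significant byte at the lowest address.
Reassemble most-significant byte first: F7 4F A8 → 0xF74FA8.
Top bit is set, so as a signed 24-bit value this is 0xF74FA8 − 2^24 = -569432.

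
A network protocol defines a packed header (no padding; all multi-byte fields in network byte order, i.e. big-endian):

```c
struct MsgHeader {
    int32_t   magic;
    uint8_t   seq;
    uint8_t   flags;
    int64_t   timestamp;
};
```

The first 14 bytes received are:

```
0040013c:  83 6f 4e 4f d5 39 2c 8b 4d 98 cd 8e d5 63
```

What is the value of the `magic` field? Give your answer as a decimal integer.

-2089857457

`magic` is the first field, at byte offset 0, occupying 4 bytes.
Bytes at offsets 0..3: 83 6F 4E 4F.
Big-endian: lowest address holds the most-significant byte.
The bytes are already most-significant first: 0x836F4E4F.
Top bit is set, so as a signed 32-bit value this is 0x836F4E4F − 2^32 = -2089857457.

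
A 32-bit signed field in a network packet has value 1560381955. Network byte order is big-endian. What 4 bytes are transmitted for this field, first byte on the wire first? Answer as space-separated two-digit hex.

5D 01 8A 03

1560381955 in hexadecimal, padded to 32 bits, is 0x5D018A03.
Split into bytes (most-significant first): 5D 01 8A 03.
In big-endian order the high byte comes first in memory.
So the memory order matches the most-significant-first order: 5D 01 8A 03.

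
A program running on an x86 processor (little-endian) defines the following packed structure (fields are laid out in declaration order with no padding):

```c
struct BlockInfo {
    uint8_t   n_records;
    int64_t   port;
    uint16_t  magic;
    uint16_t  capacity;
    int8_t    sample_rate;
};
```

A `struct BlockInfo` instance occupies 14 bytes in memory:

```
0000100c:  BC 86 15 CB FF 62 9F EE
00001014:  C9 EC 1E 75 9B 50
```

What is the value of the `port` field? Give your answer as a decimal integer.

`port` follows `n_records` (1 byte), so it starts at byte offset 1 and occupies 8 bytes.
Bytes at offsets 1..8: 86 15 CB FF 62 9F EE C9.
In little-endian order the low byte comes first in memory.
Reassemble most-significant byte first: C9 EE 9F 62 FF CB 15 86 → 0xC9EE9F62FFCB1586.
Top bit is set, so as a signed 64-bit value this is 0xC9EE9F62FFCB1586 − 2^64 = -3896001380081789562.

-3896001380081789562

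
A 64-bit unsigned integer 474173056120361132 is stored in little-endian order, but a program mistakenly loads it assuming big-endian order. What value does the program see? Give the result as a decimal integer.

474173056120361132 in 64-bit hexadecimal is 0x069499E1DC1D90AC.
Stored little-endian, the bytes at ascending addresses are AC 90 1D DC E1 99 94 06.
Read back as big-endian, the last byte is least significant, giving 0xAC901DDCE1999406.
0xAC901DDCE1999406 = 12434471405684888582.

12434471405684888582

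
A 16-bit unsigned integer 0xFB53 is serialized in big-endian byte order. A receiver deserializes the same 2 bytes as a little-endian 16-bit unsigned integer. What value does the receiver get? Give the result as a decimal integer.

21499

Stored big-endian, the bytes at ascending addresses are FB 53.
Read back as little-endian, the first byte is least significant, giving 0x53FB.
0x53FB = 21499.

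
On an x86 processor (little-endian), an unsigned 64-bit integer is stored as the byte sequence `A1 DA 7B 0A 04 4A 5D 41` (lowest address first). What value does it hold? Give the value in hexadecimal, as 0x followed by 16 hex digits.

0x415D4A040A7BDAA1

Little-endian stores the least-significant byte at the lowest address.
Reassemble most-significant byte first: 41 5D 4A 04 0A 7B DA A1 → 0x415D4A040A7BDAA1.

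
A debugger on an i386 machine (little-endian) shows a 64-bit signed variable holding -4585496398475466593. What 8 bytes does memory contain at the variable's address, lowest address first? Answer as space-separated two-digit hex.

Two's complement of -4585496398475466593 in 64 bits: 4585496398475466593 = 0x3FA2F4ADEDF69761; invert → 0xC05D0B521209689E; add 1 → 0xC05D0B521209689F.
Split into bytes (most-significant first): C0 5D 0B 52 12 09 68 9F.
Little-endian stores the least-significant byte at the lowest address.
So at ascending addresses the bytes are 9F 68 09 12 52 0B 5D C0.

9F 68 09 12 52 0B 5D C0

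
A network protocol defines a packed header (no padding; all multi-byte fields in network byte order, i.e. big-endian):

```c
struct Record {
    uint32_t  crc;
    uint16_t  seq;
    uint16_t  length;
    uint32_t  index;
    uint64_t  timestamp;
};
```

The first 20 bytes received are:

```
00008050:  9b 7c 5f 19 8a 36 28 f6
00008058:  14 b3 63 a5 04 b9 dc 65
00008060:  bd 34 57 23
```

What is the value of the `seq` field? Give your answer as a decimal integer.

`seq` follows `crc` (4 bytes), so it starts at byte offset 4 and occupies 2 bytes.
Bytes at offsets 4..5: 8A 36.
Big-endian: lowest address holds the most-significant byte.
The bytes are already most-significant first: 0x8A36.
0x8A36 = 35382.

35382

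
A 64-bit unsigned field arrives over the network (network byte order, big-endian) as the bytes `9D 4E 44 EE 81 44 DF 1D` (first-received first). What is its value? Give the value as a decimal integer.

11335073103299796765

Big-endian: lowest address holds the most-significant byte.
The bytes are already most-significant first: 0x9D4E44EE8144DF1D.
0x9D4E44EE8144DF1D = 11335073103299796765.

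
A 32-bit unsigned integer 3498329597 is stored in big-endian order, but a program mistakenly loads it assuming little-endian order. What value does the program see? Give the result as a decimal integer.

3498329597 in 32-bit hexadecimal is 0xD08445FD.
Stored big-endian, the bytes at ascending addresses are D0 84 45 FD.
Read back as little-endian, the first byte is least significant, giving 0xFD4584D0.
0xFD4584D0 = 4249191632.

4249191632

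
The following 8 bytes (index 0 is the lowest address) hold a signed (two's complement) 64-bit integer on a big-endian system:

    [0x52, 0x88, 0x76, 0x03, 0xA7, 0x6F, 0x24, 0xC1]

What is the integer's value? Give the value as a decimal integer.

5947133066008798401

Big-endian stores the most-significant byte at the lowest address.
The bytes are already most-significant first: 0x52887603A76F24C1.
0x52887603A76F24C1 = 5947133066008798401.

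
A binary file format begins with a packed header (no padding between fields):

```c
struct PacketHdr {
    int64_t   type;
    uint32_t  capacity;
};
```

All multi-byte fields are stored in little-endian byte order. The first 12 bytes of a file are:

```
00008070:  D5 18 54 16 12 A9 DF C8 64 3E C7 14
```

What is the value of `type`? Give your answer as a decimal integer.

-3972270451168372523

`type` is the first field, at byte offset 0, occupying 8 bytes.
Bytes at offsets 0..7: D5 18 54 16 12 A9 DF C8.
Little-endian stores the least-significant byte at the lowest address.
Reassemble most-significant byte first: C8 DF A9 12 16 54 18 D5 → 0xC8DFA912165418D5.
Top bit is set, so as a signed 64-bit value this is 0xC8DFA912165418D5 − 2^64 = -3972270451168372523.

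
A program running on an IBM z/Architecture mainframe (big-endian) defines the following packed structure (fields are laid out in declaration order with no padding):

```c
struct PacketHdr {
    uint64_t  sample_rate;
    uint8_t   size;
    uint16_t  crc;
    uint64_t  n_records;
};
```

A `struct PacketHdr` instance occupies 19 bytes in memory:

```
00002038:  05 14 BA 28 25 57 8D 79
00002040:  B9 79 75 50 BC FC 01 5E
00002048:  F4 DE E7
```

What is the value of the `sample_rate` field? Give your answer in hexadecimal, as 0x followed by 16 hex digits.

0x0514BA2825578D79

`sample_rate` is the first field, at byte offset 0, occupying 8 bytes.
Bytes at offsets 0..7: 05 14 BA 28 25 57 8D 79.
In big-endian order the high byte comes first in memory.
The bytes are already most-significant first: 0x0514BA2825578D79.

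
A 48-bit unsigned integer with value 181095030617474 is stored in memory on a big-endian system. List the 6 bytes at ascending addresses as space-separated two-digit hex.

A4 B4 78 F8 75 82

181095030617474 in hexadecimal, padded to 48 bits, is 0xA4B478F87582.
Split into bytes (most-significant first): A4 B4 78 F8 75 82.
Big-endian: lowest address holds the most-significant byte.
So the memory order matches the most-significant-first order: A4 B4 78 F8 75 82.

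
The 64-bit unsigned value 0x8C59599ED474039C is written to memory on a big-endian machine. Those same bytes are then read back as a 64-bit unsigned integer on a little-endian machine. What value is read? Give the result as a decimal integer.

Stored big-endian, the bytes at ascending addresses are 8C 59 59 9E D4 74 03 9C.
Read back as little-endian, the first byte is least significant, giving 0x9C0374D49E59598C.
0x9C0374D49E59598C = 11241957551385434508.

11241957551385434508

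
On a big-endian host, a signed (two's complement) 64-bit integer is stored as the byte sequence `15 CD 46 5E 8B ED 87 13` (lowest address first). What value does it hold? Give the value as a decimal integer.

In big-endian order the high byte comes first in memory.
The bytes are already most-significant first: 0x15CD465E8BED8713.
0x15CD465E8BED8713 = 1570989216910640915.

1570989216910640915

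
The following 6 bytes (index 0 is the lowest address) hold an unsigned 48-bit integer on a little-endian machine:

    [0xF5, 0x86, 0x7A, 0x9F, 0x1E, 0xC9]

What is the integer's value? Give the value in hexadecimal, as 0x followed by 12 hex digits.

0xC91E9F7A86F5

Little-endian stores the least-significant byte at the lowest address.
Reassemble most-significant byte first: C9 1E 9F 7A 86 F5 → 0xC91E9F7A86F5.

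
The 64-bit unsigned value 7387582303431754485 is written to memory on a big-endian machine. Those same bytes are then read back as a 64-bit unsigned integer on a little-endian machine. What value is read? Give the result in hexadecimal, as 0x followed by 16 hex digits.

0xF50203C1F6F68566

7387582303431754485 in 64-bit hexadecimal is 0x6685F6F6C10302F5.
Stored big-endian, the bytes at ascending addresses are 66 85 F6 F6 C1 03 02 F5.
Read back as little-endian, the first byte is least significant, giving 0xF50203C1F6F68566.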